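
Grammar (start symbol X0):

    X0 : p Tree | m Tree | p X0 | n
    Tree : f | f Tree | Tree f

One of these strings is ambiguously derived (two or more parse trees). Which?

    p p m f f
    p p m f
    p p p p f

p p m f f

p p m f f: 2 trees
p p m f: 1 tree
p p p p f: 1 tree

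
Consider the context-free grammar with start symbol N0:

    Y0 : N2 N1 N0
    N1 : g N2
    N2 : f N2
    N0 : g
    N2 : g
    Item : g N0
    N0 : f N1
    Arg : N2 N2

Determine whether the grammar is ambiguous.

(Arg, Item, Y0 are unreachable from N0, so their rules don't affect L(N0).) Restricted to the reachable nonterminals, every rule has the form A → t or A → t B, and no two rules for the same A share a first terminal. The grammar encodes a DFA — one run per string.

Unambiguous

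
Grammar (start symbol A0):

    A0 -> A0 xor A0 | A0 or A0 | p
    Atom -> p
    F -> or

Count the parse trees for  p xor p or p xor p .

5

Parse trees for p xor p or p xor p:
  [A0 [A0 p] xor [A0 [A0 [A0 p] or [A0 p]] xor [A0 p]]]
  [A0 [A0 p] xor [A0 [A0 p] or [A0 [A0 p] xor [A0 p]]]]
  [A0 [A0 [A0 p] xor [A0 [A0 p] or [A0 p]]] xor [A0 p]]
  [A0 [A0 [A0 [A0 p] xor [A0 p]] or [A0 p]] xor [A0 p]]
  [A0 [A0 [A0 p] xor [A0 p]] or [A0 [A0 p] xor [A0 p]]]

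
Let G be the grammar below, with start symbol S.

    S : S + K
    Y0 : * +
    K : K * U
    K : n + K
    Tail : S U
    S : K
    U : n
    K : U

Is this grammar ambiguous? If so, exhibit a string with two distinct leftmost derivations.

Ambiguous

Witness: n + n

Derivation 1: S ⇒ S + K ⇒ K + K ⇒ U + K ⇒ n + K ⇒ n + U ⇒ n + n
Derivation 2: S ⇒ K ⇒ n + K ⇒ n + U ⇒ n + n

Two distinct leftmost derivations for the same string.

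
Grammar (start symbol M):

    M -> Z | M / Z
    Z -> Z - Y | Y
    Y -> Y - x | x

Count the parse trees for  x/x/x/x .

Parse trees for x/x/x/x:
  [M [M [M [M [Z [Y x]]] / [Z [Y x]]] / [Z [Y x]]] / [Z [Y x]]]

1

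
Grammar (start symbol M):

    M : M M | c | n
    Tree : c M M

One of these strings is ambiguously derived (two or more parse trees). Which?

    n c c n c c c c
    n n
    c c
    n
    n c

n c c n c c c c: 429 trees
n n: 1 tree
c c: 1 tree
n: 1 tree
n c: 1 tree

n c c n c c c c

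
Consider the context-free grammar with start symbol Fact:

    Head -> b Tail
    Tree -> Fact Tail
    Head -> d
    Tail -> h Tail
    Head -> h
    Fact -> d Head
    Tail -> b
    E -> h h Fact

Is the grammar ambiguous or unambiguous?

Unambiguous

(E, Tree are unreachable from Fact, so their rules don't affect L(Fact).) Restricted to the reachable nonterminals, every rule has the form A → t or A → t B, and no two rules for the same A share a first terminal. The grammar encodes a DFA — one run per string.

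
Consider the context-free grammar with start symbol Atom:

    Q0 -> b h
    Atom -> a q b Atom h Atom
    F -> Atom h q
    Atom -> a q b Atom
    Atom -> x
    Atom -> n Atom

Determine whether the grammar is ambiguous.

Ambiguous

Witness: a q b a q b x h x

Derivation 1: Atom ⇒ a q b Atom h Atom ⇒ a q b a q b Atom h Atom ⇒ a q b a q b x h Atom ⇒ a q b a q b x h x
Derivation 2: Atom ⇒ a q b Atom ⇒ a q b a q b Atom h Atom ⇒ a q b a q b x h Atom ⇒ a q b a q b x h x

Two distinct leftmost derivations for the same string.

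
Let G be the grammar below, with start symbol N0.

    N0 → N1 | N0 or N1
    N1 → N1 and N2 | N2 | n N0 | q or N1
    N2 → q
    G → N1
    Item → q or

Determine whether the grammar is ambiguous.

Witness: q or q

Derivation 1: N0 ⇒ N1 ⇒ q or N1 ⇒ q or N2 ⇒ q or q
Derivation 2: N0 ⇒ N0 or N1 ⇒ N1 or N1 ⇒ N2 or N1 ⇒ q or N1 ⇒ q or N2 ⇒ q or q

Two distinct leftmost derivations for the same string.

Ambiguous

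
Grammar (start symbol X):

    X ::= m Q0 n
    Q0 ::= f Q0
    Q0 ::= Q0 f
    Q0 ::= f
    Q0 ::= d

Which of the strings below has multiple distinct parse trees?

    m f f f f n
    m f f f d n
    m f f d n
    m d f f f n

m f f f f n

m f f f f n: 8 trees
m f f f d n: 1 tree
m f f d n: 1 tree
m d f f f n: 1 tree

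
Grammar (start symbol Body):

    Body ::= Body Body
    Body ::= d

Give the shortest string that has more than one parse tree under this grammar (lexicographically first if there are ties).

length 1: no string has ≥2 trees
length 2: no string has ≥2 trees
length 3: d d d has 2 parse trees

Two derivations of d d d:
  Body ⇒ Body Body ⇒ Body Body Body ⇒ d Body Body ⇒ d d Body ⇒ d d d
  Body ⇒ Body Body ⇒ d Body ⇒ d Body Body ⇒ d d Body ⇒ d d d

d d d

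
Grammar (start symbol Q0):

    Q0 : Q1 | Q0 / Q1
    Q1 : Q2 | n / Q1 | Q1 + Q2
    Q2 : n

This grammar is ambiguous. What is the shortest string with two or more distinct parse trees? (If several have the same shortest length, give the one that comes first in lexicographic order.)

n / n

length 1: no string has ≥2 trees
length 3: n / n has 2 parse trees

Two derivations of n / n:
  Q0 ⇒ Q1 ⇒ n / Q1 ⇒ n / Q2 ⇒ n / n
  Q0 ⇒ Q0 / Q1 ⇒ Q1 / Q1 ⇒ Q2 / Q1 ⇒ n / Q1 ⇒ n / Q2 ⇒ n / n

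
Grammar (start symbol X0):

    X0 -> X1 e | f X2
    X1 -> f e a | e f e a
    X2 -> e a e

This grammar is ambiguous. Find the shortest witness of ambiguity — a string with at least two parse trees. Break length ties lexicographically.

length 4: f e a e has 2 parse trees

Two derivations of f e a e:
  X0 ⇒ X1 e ⇒ f e a e
  X0 ⇒ f X2 ⇒ f e a e

f e a e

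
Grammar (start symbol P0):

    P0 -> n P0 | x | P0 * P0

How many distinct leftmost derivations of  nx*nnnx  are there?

Parse trees for nx*nnnx:
  [P0 n [P0 [P0 x] * [P0 n [P0 n [P0 n [P0 x]]]]]]
  [P0 [P0 n [P0 x]] * [P0 n [P0 n [P0 n [P0 x]]]]]

2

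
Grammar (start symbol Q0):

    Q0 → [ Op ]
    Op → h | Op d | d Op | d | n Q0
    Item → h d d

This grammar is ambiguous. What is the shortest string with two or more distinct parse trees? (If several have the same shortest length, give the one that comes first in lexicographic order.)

[ d d ]

length 3: no string has ≥2 trees
length 4: [ d d ] has 2 parse trees

Two derivations of [ d d ]:
  Q0 ⇒ [ Op ] ⇒ [ Op d ] ⇒ [ d d ]
  Q0 ⇒ [ Op ] ⇒ [ d Op ] ⇒ [ d d ]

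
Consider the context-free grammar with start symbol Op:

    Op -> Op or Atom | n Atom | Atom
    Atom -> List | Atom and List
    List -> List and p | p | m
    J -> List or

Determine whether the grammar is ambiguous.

Ambiguous

Witness: m and p

Derivation 1: Op ⇒ Atom ⇒ List ⇒ List and p ⇒ m and p
Derivation 2: Op ⇒ Atom ⇒ Atom and List ⇒ List and List ⇒ m and List ⇒ m and p

Two distinct leftmost derivations for the same string.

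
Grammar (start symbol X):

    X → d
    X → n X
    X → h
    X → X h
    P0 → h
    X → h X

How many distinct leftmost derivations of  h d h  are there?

2

Parse trees for h d h:
  [X [X h [X d]] h]
  [X h [X [X d] h]]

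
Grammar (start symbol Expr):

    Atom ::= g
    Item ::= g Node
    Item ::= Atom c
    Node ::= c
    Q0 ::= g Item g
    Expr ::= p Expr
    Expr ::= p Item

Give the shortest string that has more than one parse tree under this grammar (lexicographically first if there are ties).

p g c

length 3: p g c has 2 parse trees

Two derivations of p g c:
  Expr ⇒ p Item ⇒ p g Node ⇒ p g c
  Expr ⇒ p Item ⇒ p Atom c ⇒ p g c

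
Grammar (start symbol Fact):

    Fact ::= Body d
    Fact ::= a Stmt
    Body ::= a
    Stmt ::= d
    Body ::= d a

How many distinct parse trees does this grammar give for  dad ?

Parse trees for dad:
  [Fact [Body d a] d]

1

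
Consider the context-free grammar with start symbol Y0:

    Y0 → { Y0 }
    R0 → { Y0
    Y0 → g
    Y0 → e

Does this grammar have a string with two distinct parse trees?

(R0 is unreachable from Y0, so its rules don't affect L(Y0).) L(Y0) is { openⁿ atom closeⁿ : n ≥ 0 }. The bracket depth fixes n, and the derivation is forced at every step.

Unambiguous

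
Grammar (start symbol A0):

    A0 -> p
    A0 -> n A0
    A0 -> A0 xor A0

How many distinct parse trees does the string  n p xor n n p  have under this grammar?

2

Parse trees for n p xor n n p:
  [A0 n [A0 [A0 p] xor [A0 n [A0 n [A0 p]]]]]
  [A0 [A0 n [A0 p]] xor [A0 n [A0 n [A0 p]]]]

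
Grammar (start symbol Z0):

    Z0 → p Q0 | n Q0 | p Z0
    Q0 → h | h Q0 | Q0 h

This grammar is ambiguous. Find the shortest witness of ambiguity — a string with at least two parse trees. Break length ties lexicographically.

n h h

length 2: no string has ≥2 trees
length 3: n h h has 2 parse trees

Two derivations of n h h:
  Z0 ⇒ n Q0 ⇒ n h Q0 ⇒ n h h
  Z0 ⇒ n Q0 ⇒ n Q0 h ⇒ n h h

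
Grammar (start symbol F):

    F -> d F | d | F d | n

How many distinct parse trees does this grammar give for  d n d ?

Parse trees for d n d:
  [F d [F [F n] d]]
  [F [F d [F n]] d]

2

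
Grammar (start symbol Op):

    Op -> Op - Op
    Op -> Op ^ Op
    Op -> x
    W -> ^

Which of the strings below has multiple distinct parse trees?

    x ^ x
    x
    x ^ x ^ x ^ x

x ^ x: 1 tree
x: 1 tree
x ^ x ^ x ^ x: 5 trees

x ^ x ^ x ^ x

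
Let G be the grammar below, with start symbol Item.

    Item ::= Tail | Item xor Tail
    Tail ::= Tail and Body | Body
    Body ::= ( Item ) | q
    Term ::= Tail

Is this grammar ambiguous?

(Term is unreachable from Item, so its rules don't affect L(Item).) Item → Item xor Tail | Tail  ;  Tail → Tail and Body | Body  — a left-associative chain with Body at the bottom. Each string factors uniquely by precedence.

Unambiguous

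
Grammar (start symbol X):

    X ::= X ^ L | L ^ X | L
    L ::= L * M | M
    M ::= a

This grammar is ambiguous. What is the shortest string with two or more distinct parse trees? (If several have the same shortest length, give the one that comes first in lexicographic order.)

length 1: no string has ≥2 trees
length 3: a ^ a has 2 parse trees

Two derivations of a ^ a:
  X ⇒ X ^ L ⇒ L ^ L ⇒ M ^ L ⇒ a ^ L ⇒ a ^ M ⇒ a ^ a
  X ⇒ L ^ X ⇒ M ^ X ⇒ a ^ X ⇒ a ^ L ⇒ a ^ M ⇒ a ^ a

a ^ a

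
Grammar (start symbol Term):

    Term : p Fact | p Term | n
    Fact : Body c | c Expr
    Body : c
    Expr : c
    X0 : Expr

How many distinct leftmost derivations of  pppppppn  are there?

1

Parse trees for pppppppn:
  [Term p [Term p [Term p [Term p [Term p [Term p [Term p [Term n]]]]]]]]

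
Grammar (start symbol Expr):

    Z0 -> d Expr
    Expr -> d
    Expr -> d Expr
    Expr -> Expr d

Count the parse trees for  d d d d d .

16

Parse trees for d d d d d (showing first 6 of 16):
  [Expr d [Expr d [Expr d [Expr d [Expr d]]]]]
  [Expr d [Expr d [Expr d [Expr [Expr d] d]]]]
  [Expr d [Expr d [Expr [Expr d [Expr d]] d]]]
  [Expr d [Expr d [Expr [Expr [Expr d] d] d]]]
  [Expr d [Expr [Expr d [Expr d [Expr d]]] d]]
  [Expr d [Expr [Expr d [Expr [Expr d] d]] d]]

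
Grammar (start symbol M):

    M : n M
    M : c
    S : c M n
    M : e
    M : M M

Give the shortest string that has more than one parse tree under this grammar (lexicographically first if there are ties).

length 1: no string has ≥2 trees
length 2: no string has ≥2 trees
length 3: c c c has 2 parse trees

Two derivations of c c c:
  M ⇒ M M ⇒ c M ⇒ c M M ⇒ c c M ⇒ c c c
  M ⇒ M M ⇒ M M M ⇒ c M M ⇒ c c M ⇒ c c c

c c c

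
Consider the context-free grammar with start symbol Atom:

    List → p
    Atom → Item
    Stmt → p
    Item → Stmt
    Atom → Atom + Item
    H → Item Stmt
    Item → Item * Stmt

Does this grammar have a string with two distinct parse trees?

Unambiguous

(List, H are unreachable from Atom, so their rules don't affect L(Atom).) This is a standard precedence ladder (Atom over Item over Stmt), with each level left-recursive on its own operator ('+' at Atom, '*' at Item). That structure is LR(1), hence unambiguous.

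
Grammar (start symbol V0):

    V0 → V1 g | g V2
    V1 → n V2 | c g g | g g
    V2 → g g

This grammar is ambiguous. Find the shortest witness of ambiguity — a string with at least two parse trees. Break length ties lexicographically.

length 3: g g g has 2 parse trees

Two derivations of g g g:
  V0 ⇒ V1 g ⇒ g g g
  V0 ⇒ g V2 ⇒ g g g

g g g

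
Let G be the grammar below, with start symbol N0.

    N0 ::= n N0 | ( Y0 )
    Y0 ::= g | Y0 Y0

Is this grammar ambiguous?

Witness: ( g g g )

Derivation 1: N0 ⇒ ( Y0 ) ⇒ ( Y0 Y0 ) ⇒ ( g Y0 ) ⇒ ( g Y0 Y0 ) ⇒ ( g g Y0 ) ⇒ ( g g g )
Derivation 2: N0 ⇒ ( Y0 ) ⇒ ( Y0 Y0 ) ⇒ ( Y0 Y0 Y0 ) ⇒ ( g Y0 Y0 ) ⇒ ( g g Y0 ) ⇒ ( g g g )

Two distinct leftmost derivations for the same string.

Ambiguous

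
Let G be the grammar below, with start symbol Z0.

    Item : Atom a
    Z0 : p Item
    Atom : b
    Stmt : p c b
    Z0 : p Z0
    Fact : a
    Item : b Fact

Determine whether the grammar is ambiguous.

Ambiguous

Witness: p b a

Derivation 1: Z0 ⇒ p Item ⇒ p Atom a ⇒ p b a
Derivation 2: Z0 ⇒ p Item ⇒ p b Fact ⇒ p b a

Two distinct leftmost derivations for the same string.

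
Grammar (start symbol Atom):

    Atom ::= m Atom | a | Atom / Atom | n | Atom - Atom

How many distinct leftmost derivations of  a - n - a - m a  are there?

Parse trees for a - n - a - m a:
  [Atom [Atom a] - [Atom [Atom n] - [Atom [Atom a] - [Atom m [Atom a]]]]]
  [Atom [Atom a] - [Atom [Atom [Atom n] - [Atom a]] - [Atom m [Atom a]]]]
  [Atom [Atom [Atom a] - [Atom n]] - [Atom [Atom a] - [Atom m [Atom a]]]]
  [Atom [Atom [Atom a] - [Atom [Atom n] - [Atom a]]] - [Atom m [Atom a]]]
  [Atom [Atom [Atom [Atom a] - [Atom n]] - [Atom a]] - [Atom m [Atom a]]]

5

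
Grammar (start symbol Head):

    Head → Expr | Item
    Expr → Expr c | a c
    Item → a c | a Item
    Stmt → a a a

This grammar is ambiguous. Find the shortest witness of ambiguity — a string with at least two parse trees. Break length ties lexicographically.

a c

length 2: a c has 2 parse trees

Two derivations of a c:
  Head ⇒ Expr ⇒ a c
  Head ⇒ Item ⇒ a c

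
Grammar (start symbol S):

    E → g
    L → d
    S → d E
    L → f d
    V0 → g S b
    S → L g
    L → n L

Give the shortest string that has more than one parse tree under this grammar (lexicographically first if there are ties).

length 2: d g has 2 parse trees

Two derivations of d g:
  S ⇒ d E ⇒ d g
  S ⇒ L g ⇒ d g

d g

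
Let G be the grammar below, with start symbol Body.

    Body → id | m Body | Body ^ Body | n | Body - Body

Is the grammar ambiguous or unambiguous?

Ambiguous

Witness: m id - id

Derivation 1: Body ⇒ m Body ⇒ m Body - Body ⇒ m id - Body ⇒ m id - id
Derivation 2: Body ⇒ Body - Body ⇒ m Body - Body ⇒ m id - Body ⇒ m id - id

Two distinct leftmost derivations for the same string.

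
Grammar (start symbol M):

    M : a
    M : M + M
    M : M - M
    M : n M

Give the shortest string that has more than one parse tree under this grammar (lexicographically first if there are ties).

n a + a

length 1: no string has ≥2 trees
length 2: no string has ≥2 trees
length 3: no string has ≥2 trees
length 4: n a + a has 2 parse trees

Two derivations of n a + a:
  M ⇒ M + M ⇒ n M + M ⇒ n a + M ⇒ n a + a
  M ⇒ n M ⇒ n M + M ⇒ n a + M ⇒ n a + a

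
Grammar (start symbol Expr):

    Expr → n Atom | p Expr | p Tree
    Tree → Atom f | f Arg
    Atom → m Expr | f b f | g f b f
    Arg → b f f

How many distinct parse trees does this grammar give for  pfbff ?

Parse trees for pfbff:
  [Expr p [Tree [Atom f b f] f]]
  [Expr p [Tree f [Arg b f f]]]

2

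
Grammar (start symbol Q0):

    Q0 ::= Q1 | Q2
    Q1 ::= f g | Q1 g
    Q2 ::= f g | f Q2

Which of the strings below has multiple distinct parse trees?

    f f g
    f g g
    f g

f f g: 1 tree
f g g: 1 tree
f g: 2 trees

f g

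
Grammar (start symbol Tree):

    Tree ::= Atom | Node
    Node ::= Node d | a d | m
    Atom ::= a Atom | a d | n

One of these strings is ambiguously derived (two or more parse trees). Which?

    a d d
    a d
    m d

a d d: 1 tree
a d: 2 trees
m d: 1 tree

a d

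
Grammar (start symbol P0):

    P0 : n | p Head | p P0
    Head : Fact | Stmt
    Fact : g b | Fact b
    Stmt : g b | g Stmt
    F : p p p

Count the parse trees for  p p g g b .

Parse trees for p p g g b:
  [P0 p [P0 p [Head [Stmt g [Stmt g b]]]]]

1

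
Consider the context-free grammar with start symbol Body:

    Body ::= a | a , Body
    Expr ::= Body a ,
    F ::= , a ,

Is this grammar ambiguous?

Unambiguous

(Expr, F are unreachable from Body, so their rules don't affect L(Body).) Right-recursive list with a separator: after each atom, whether the separator follows determines the rule. One parse per string.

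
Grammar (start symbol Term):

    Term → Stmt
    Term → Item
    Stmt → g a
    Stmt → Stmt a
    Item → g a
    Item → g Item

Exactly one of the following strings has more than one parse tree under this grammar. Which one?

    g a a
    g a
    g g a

g a a: 1 tree
g a: 2 trees
g g a: 1 tree

g a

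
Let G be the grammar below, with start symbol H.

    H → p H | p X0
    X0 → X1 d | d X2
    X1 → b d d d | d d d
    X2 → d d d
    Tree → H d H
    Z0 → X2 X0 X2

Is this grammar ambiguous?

Ambiguous

Witness: p d d d d

Derivation 1: H ⇒ p X0 ⇒ p X1 d ⇒ p d d d d
Derivation 2: H ⇒ p X0 ⇒ p d X2 ⇒ p d d d d

Two distinct leftmost derivations for the same string.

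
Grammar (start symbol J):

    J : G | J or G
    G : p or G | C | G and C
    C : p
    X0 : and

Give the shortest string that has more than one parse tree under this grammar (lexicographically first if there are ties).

p or p

length 1: no string has ≥2 trees
length 3: p or p has 2 parse trees

Two derivations of p or p:
  J ⇒ G ⇒ p or G ⇒ p or C ⇒ p or p
  J ⇒ J or G ⇒ G or G ⇒ C or G ⇒ p or G ⇒ p or C ⇒ p or p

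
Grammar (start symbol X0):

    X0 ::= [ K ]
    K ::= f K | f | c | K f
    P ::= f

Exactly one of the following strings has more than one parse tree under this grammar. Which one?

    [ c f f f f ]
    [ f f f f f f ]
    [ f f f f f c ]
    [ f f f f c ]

[ c f f f f ]: 1 tree
[ f f f f f f ]: 32 trees
[ f f f f f c ]: 1 tree
[ f f f f c ]: 1 tree

[ f f f f f f ]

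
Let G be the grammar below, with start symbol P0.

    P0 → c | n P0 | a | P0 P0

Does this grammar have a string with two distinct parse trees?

Ambiguous

Witness: a a a

Derivation 1: P0 ⇒ P0 P0 ⇒ a P0 ⇒ a P0 P0 ⇒ a a P0 ⇒ a a a
Derivation 2: P0 ⇒ P0 P0 ⇒ P0 P0 P0 ⇒ a P0 P0 ⇒ a a P0 ⇒ a a a

Two distinct leftmost derivations for the same string.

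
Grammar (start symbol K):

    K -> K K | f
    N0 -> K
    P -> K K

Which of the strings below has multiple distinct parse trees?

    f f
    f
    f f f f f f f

f f: 1 tree
f: 1 tree
f f f f f f f: 132 trees

f f f f f f f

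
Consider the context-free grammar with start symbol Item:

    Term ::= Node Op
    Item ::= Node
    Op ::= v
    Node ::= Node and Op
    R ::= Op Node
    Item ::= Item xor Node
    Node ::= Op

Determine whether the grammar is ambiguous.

(Term, R are unreachable from Item, so their rules don't affect L(Item).) The grammar is stratified — Item handles 'xor' (left-recursive), Node handles 'and', Op atoms. Each operator has a fixed associativity and precedence level, so every string has one parse.

Unambiguous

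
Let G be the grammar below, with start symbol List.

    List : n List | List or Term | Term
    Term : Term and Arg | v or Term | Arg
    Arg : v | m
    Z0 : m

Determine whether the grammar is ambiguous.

Witness: v or m

Derivation 1: List ⇒ List or Term ⇒ Term or Term ⇒ Arg or Term ⇒ v or Term ⇒ v or Arg ⇒ v or m
Derivation 2: List ⇒ Term ⇒ v or Term ⇒ v or Arg ⇒ v or m

Two distinct leftmost derivations for the same string.

Ambiguous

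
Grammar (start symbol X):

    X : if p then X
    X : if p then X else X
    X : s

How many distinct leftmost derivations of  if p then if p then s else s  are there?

2

Parse trees for if p then if p then s else s:
  [X if p then [X if p then [X s] else [X s]]]
  [X if p then [X if p then [X s]] else [X s]]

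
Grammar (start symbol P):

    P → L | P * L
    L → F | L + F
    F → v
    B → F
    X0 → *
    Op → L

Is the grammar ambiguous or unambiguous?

Only P, L, F are reachable from P; ignoring the rest: The grammar is stratified — P handles '*' (left-recursive), L handles '+', F atoms. Each operator has a fixed associativity and precedence level, so every string has one parse.

Unambiguous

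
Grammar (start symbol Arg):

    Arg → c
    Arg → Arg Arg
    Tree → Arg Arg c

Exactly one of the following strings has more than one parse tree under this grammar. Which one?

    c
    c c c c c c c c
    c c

c: 1 tree
c c c c c c c c: 429 trees
c c: 1 tree

c c c c c c c c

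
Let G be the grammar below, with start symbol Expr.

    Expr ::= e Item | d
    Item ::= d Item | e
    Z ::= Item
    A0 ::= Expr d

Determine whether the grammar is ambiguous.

Only Expr, Item are reachable from Expr; ignoring the rest: Restricted to the reachable nonterminals, every rule has the form A → t or A → t B, and no two rules for the same A share a first terminal. The grammar encodes a DFA — one run per string.

Unambiguous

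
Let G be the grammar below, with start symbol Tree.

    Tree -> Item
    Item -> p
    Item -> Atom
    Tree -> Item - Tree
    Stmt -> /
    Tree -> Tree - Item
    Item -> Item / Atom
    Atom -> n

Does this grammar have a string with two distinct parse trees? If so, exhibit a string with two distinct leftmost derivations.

Witness: n - n

Derivation 1: Tree ⇒ Item - Tree ⇒ Atom - Tree ⇒ n - Tree ⇒ n - Item ⇒ n - Atom ⇒ n - n
Derivation 2: Tree ⇒ Tree - Item ⇒ Item - Item ⇒ Atom - Item ⇒ n - Item ⇒ n - Atom ⇒ n - n

Two distinct leftmost derivations for the same string.

Ambiguous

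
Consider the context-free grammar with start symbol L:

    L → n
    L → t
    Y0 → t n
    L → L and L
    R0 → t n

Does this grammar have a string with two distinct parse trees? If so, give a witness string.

Ambiguous

Witness: n and n and n

Derivation 1: L ⇒ L and L ⇒ n and L ⇒ n and L and L ⇒ n and n and L ⇒ n and n and n
Derivation 2: L ⇒ L and L ⇒ L and L and L ⇒ n and L and L ⇒ n and n and L ⇒ n and n and n

Two distinct leftmost derivations for the same string.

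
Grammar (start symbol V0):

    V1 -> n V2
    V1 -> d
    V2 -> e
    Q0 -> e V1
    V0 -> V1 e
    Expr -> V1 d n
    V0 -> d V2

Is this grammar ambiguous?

Witness: d e

Derivation 1: V0 ⇒ V1 e ⇒ d e
Derivation 2: V0 ⇒ d V2 ⇒ d e

Two distinct leftmost derivations for the same string.

Ambiguous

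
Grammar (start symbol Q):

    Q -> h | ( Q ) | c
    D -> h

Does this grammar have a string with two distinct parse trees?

(D is unreachable from Q, so its rules don't affect L(Q).) Each string is a nest of matched brackets around a single atom. An opening bracket forces the recursive rule; an atom forces the base rule.

Unambiguous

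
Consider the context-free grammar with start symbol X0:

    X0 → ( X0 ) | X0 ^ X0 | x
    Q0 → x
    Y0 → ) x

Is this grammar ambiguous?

Ambiguous

Witness: x ^ x ^ x

Derivation 1: X0 ⇒ X0 ^ X0 ⇒ X0 ^ X0 ^ X0 ⇒ x ^ X0 ^ X0 ⇒ x ^ x ^ X0 ⇒ x ^ x ^ x
Derivation 2: X0 ⇒ X0 ^ X0 ⇒ x ^ X0 ⇒ x ^ X0 ^ X0 ⇒ x ^ x ^ X0 ⇒ x ^ x ^ x

Two distinct leftmost derivations for the same string.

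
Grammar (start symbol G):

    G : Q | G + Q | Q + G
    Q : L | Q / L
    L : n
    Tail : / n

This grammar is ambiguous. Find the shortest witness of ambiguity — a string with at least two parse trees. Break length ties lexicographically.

n + n

length 1: no string has ≥2 trees
length 3: n + n has 2 parse trees

Two derivations of n + n:
  G ⇒ G + Q ⇒ Q + Q ⇒ L + Q ⇒ n + Q ⇒ n + L ⇒ n + n
  G ⇒ Q + G ⇒ L + G ⇒ n + G ⇒ n + Q ⇒ n + L ⇒ n + n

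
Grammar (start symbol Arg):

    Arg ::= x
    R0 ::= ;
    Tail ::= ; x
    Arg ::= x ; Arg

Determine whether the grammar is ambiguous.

(R0, Tail are unreachable from Arg, so their rules don't affect L(Arg).) Right-recursive list with a separator: after each atom, whether the separator follows determines the rule. One parse per string.

Unambiguous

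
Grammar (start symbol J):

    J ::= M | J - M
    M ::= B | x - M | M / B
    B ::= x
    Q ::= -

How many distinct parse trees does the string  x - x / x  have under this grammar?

3

Parse trees for x - x / x:
  [J [M x - [M [M [B x]] / [B x]]]]
  [J [M [M x - [M [B x]]] / [B x]]]
  [J [J [M [B x]]] - [M [M [B x]] / [B x]]]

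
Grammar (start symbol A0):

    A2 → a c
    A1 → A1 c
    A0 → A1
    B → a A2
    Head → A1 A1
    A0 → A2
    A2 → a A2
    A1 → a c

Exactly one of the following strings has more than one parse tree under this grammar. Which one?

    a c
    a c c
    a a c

a c: 2 trees
a c c: 1 tree
a a c: 1 tree

a c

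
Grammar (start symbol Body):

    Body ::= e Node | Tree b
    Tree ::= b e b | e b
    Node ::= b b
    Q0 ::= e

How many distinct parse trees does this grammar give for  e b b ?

Parse trees for e b b:
  [Body e [Node b b]]
  [Body [Tree e b] b]

2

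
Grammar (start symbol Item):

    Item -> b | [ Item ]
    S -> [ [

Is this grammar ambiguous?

(S is unreachable from Item, so its rules don't affect L(Item).) L(Item) is { openⁿ atom closeⁿ : n ≥ 0 }. The bracket depth fixes n, and the derivation is forced at every step.

Unambiguous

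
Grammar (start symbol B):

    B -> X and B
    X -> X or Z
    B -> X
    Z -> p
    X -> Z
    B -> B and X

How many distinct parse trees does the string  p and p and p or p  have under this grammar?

Parse trees for p and p and p or p:
  [B [X [Z p]] and [B [X [Z p]] and [B [X [X [Z p]] or [Z p]]]]]
  [B [X [Z p]] and [B [B [X [Z p]]] and [X [X [Z p]] or [Z p]]]]
  [B [B [X [Z p]] and [B [X [Z p]]]] and [X [X [Z p]] or [Z p]]]
  [B [B [B [X [Z p]]] and [X [Z p]]] and [X [X [Z p]] or [Z p]]]

4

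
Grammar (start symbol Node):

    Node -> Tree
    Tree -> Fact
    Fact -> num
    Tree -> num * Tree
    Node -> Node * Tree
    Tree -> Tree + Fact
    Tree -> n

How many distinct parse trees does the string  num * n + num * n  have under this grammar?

3

Parse trees for num * n + num * n:
  [Node [Node [Tree num * [Tree [Tree n] + [Fact num]]]] * [Tree n]]
  [Node [Node [Tree [Tree num * [Tree n]] + [Fact num]]] * [Tree n]]
  [Node [Node [Node [Tree [Fact num]]] * [Tree [Tree n] + [Fact num]]] * [Tree n]]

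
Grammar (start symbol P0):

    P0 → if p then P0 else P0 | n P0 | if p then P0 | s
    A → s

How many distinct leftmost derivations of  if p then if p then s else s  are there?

Parse trees for if p then if p then s else s:
  [P0 if p then [P0 if p then [P0 s]] else [P0 s]]
  [P0 if p then [P0 if p then [P0 s] else [P0 s]]]

2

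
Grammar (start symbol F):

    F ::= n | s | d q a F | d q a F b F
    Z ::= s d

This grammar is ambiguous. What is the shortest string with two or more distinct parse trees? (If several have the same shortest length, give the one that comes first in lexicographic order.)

length 1: no string has ≥2 trees
length 4: no string has ≥2 trees
length 6: no string has ≥2 trees
length 7: no string has ≥2 trees
length 9: d q a d q a n b n has 2 parse trees

Two derivations of d q a d q a n b n:
  F ⇒ d q a F ⇒ d q a d q a F b F ⇒ d q a d q a n b F ⇒ d q a d q a n b n
  F ⇒ d q a F b F ⇒ d q a d q a F b F ⇒ d q a d q a n b F ⇒ d q a d q a n b n

d q a d q a n b n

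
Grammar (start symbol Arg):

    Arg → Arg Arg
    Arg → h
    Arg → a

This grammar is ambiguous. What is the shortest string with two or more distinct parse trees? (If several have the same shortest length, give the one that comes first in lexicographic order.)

length 1: no string has ≥2 trees
length 2: no string has ≥2 trees
length 3: a a a has 2 parse trees

Two derivations of a a a:
  Arg ⇒ Arg Arg ⇒ Arg Arg Arg ⇒ a Arg Arg ⇒ a a Arg ⇒ a a a
  Arg ⇒ Arg Arg ⇒ a Arg ⇒ a Arg Arg ⇒ a a Arg ⇒ a a a

a a a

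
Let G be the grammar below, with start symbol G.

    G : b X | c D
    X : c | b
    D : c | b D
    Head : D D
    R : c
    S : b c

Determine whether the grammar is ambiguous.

Unambiguous

(Head, R, S are unreachable from G, so their rules don't affect L(G).) The reachable rules are right-linear with at most one rule per (nonterminal, next-terminal) pair. Each input token forces the next rule, so parsing is deterministic.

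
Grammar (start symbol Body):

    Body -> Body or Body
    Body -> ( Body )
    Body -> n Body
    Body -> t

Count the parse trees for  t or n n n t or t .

5

Parse trees for t or n n n t or t:
  [Body [Body t] or [Body [Body n [Body n [Body n [Body t]]]] or [Body t]]]
  [Body [Body t] or [Body n [Body [Body n [Body n [Body t]]] or [Body t]]]]
  [Body [Body t] or [Body n [Body n [Body [Body n [Body t]] or [Body t]]]]]
  [Body [Body t] or [Body n [Body n [Body n [Body [Body t] or [Body t]]]]]]
  [Body [Body [Body t] or [Body n [Body n [Body n [Body t]]]]] or [Body t]]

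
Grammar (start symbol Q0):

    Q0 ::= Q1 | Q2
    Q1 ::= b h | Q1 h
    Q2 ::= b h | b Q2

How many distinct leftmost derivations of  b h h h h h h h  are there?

1

Parse trees for b h h h h h h h:
  [Q0 [Q1 [Q1 [Q1 [Q1 [Q1 [Q1 [Q1 b h] h] h] h] h] h] h]]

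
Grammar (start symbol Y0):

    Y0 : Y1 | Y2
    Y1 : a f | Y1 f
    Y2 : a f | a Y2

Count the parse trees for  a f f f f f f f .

1

Parse trees for a f f f f f f f:
  [Y0 [Y1 [Y1 [Y1 [Y1 [Y1 [Y1 [Y1 a f] f] f] f] f] f] f]]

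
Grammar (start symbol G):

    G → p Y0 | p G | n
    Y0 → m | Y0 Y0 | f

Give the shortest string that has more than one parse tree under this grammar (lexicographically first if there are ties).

length 1: no string has ≥2 trees
length 2: no string has ≥2 trees
length 3: no string has ≥2 trees
length 4: p f f f has 2 parse trees

Two derivations of p f f f:
  G ⇒ p Y0 ⇒ p Y0 Y0 ⇒ p Y0 Y0 Y0 ⇒ p f Y0 Y0 ⇒ p f f Y0 ⇒ p f f f
  G ⇒ p Y0 ⇒ p Y0 Y0 ⇒ p f Y0 ⇒ p f Y0 Y0 ⇒ p f f Y0 ⇒ p f f f

p f f f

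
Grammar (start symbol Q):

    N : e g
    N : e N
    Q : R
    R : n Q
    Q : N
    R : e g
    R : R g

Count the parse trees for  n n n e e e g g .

3

Parse trees for n n n e e e g g:
  [Q [R n [Q [R n [Q [R [R n [Q [N e [N e [N e g]]]]] g]]]]]]
  [Q [R n [Q [R [R n [Q [R n [Q [N e [N e [N e g]]]]]]] g]]]]
  [Q [R [R n [Q [R n [Q [R n [Q [N e [N e [N e g]]]]]]]]] g]]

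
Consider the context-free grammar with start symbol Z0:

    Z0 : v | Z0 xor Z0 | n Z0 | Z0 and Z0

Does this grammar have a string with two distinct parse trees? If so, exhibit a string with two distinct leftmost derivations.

Witness: n v and v

Derivation 1: Z0 ⇒ n Z0 ⇒ n Z0 and Z0 ⇒ n v and Z0 ⇒ n v and v
Derivation 2: Z0 ⇒ Z0 and Z0 ⇒ n Z0 and Z0 ⇒ n v and Z0 ⇒ n v and v

Two distinct leftmost derivations for the same string.

Ambiguous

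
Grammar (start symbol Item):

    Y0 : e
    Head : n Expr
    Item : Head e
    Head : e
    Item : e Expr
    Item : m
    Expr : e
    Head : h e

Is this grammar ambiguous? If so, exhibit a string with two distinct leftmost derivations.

Ambiguous

Witness: e e

Derivation 1: Item ⇒ Head e ⇒ e e
Derivation 2: Item ⇒ e Expr ⇒ e e

Two distinct leftmost derivations for the same string.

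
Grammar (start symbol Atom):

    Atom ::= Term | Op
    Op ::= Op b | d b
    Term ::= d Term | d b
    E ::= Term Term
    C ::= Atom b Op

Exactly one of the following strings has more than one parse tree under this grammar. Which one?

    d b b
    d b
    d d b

d b

d b b: 1 tree
d b: 2 trees
d d b: 1 tree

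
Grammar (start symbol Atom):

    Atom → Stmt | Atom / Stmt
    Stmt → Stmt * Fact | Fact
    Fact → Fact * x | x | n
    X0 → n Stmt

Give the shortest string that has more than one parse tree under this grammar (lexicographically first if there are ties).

n * x

length 1: no string has ≥2 trees
length 3: n * x has 2 parse trees

Two derivations of n * x:
  Atom ⇒ Stmt ⇒ Stmt * Fact ⇒ Fact * Fact ⇒ n * Fact ⇒ n * x
  Atom ⇒ Stmt ⇒ Fact ⇒ Fact * x ⇒ n * x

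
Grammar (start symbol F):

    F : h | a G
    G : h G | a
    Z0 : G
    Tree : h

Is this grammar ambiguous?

(Z0, Tree are unreachable from F, so their rules don't affect L(F).) The reachable rules are right-linear with at most one rule per (nonterminal, next-terminal) pair. Each input token forces the next rule, so parsing is deterministic.

Unambiguous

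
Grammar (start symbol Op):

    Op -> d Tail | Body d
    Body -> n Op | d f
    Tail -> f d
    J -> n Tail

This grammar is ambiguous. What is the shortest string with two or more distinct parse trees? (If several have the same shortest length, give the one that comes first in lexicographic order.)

d f d

length 3: d f d has 2 parse trees

Two derivations of d f d:
  Op ⇒ d Tail ⇒ d f d
  Op ⇒ Body d ⇒ d f d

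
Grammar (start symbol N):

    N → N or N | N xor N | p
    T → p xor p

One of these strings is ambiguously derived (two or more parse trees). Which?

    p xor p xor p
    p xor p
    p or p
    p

p xor p xor p

p xor p xor p: 2 trees
p xor p: 1 tree
p or p: 1 tree
p: 1 tree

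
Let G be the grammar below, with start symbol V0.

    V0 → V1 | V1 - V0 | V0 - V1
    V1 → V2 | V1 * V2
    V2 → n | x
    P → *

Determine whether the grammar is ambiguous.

Ambiguous

Witness: n - n

Derivation 1: V0 ⇒ V1 - V0 ⇒ V2 - V0 ⇒ n - V0 ⇒ n - V1 ⇒ n - V2 ⇒ n - n
Derivation 2: V0 ⇒ V0 - V1 ⇒ V1 - V1 ⇒ V2 - V1 ⇒ n - V1 ⇒ n - V2 ⇒ n - n

Two distinct leftmost derivations for the same string.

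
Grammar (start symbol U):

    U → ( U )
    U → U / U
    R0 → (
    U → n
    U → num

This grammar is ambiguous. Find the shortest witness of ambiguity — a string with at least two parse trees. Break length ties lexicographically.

length 1: no string has ≥2 trees
length 3: no string has ≥2 trees
length 5: n / n / n has 2 parse trees

Two derivations of n / n / n:
  U ⇒ U / U ⇒ U / U / U ⇒ n / U / U ⇒ n / n / U ⇒ n / n / n
  U ⇒ U / U ⇒ n / U ⇒ n / U / U ⇒ n / n / U ⇒ n / n / n

n / n / n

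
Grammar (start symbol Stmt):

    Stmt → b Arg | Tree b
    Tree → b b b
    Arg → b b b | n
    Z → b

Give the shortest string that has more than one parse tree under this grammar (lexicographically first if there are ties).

length 2: no string has ≥2 trees
length 4: b b b b has 2 parse trees

Two derivations of b b b b:
  Stmt ⇒ b Arg ⇒ b b b b
  Stmt ⇒ Tree b ⇒ b b b b

b b b b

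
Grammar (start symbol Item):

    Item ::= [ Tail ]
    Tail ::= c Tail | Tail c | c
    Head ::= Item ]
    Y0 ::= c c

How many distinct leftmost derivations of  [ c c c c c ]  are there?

Parse trees for [ c c c c c ] (showing first 6 of 16):
  [Item [ [Tail c [Tail c [Tail c [Tail c [Tail c]]]]] ]]
  [Item [ [Tail c [Tail c [Tail c [Tail [Tail c] c]]]] ]]
  [Item [ [Tail c [Tail c [Tail [Tail c [Tail c]] c]]] ]]
  [Item [ [Tail c [Tail c [Tail [Tail [Tail c] c] c]]] ]]
  [Item [ [Tail c [Tail [Tail c [Tail c [Tail c]]] c]] ]]
  [Item [ [Tail c [Tail [Tail c [Tail [Tail c] c]] c]] ]]

16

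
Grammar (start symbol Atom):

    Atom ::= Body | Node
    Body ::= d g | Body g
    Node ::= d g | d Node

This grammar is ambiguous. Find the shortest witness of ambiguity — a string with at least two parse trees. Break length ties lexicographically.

d g

length 2: d g has 2 parse trees

Two derivations of d g:
  Atom ⇒ Body ⇒ d g
  Atom ⇒ Node ⇒ d g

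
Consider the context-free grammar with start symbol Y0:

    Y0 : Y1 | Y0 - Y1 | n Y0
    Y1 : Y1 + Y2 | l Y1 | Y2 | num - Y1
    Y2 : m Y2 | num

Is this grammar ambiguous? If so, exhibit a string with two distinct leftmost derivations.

Witness: num - num

Derivation 1: Y0 ⇒ Y1 ⇒ num - Y1 ⇒ num - Y2 ⇒ num - num
Derivation 2: Y0 ⇒ Y0 - Y1 ⇒ Y1 - Y1 ⇒ Y2 - Y1 ⇒ num - Y1 ⇒ num - Y2 ⇒ num - num

Two distinct leftmost derivations for the same string.

Ambiguous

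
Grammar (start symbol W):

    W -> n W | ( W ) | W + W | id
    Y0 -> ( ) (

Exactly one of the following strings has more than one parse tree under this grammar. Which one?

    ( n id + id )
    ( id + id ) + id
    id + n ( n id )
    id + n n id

( n id + id ): 2 trees
( id + id ) + id: 1 tree
id + n ( n id ): 1 tree
id + n n id: 1 tree

( n id + id )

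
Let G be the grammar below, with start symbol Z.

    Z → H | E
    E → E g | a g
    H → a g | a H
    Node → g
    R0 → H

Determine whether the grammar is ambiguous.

Witness: a g

Derivation 1: Z ⇒ H ⇒ a g
Derivation 2: Z ⇒ E ⇒ a g

Two distinct leftmost derivations for the same string.

Ambiguous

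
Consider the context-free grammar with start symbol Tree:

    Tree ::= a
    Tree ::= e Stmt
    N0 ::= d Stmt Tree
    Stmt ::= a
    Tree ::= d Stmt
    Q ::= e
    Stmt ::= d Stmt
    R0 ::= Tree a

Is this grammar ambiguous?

Unambiguous

Only Tree, Stmt are reachable from Tree; ignoring the rest: The reachable rules are right-linear with at most one rule per (nonterminal, next-terminal) pair. Each input token forces the next rule, so parsing is deterministic.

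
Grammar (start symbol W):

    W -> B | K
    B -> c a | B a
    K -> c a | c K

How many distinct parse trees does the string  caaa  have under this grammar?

Parse trees for caaa:
  [W [B [B [B c a] a] a]]

1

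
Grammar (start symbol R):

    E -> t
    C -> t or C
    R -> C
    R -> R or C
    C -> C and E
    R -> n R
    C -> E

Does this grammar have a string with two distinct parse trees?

Witness: t or t

Derivation 1: R ⇒ C ⇒ t or C ⇒ t or E ⇒ t or t
Derivation 2: R ⇒ R or C ⇒ C or C ⇒ E or C ⇒ t or C ⇒ t or E ⇒ t or t

Two distinct leftmost derivations for the same string.

Ambiguous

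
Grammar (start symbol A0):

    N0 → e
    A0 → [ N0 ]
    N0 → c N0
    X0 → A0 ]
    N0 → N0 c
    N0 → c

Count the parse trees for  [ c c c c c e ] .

1

Parse trees for [ c c c c c e ]:
  [A0 [ [N0 c [N0 c [N0 c [N0 c [N0 c [N0 e]]]]]] ]]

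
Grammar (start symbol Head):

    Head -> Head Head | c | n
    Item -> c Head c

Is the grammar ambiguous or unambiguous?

Witness: c c c

Derivation 1: Head ⇒ Head Head ⇒ Head Head Head ⇒ c Head Head ⇒ c c Head ⇒ c c c
Derivation 2: Head ⇒ Head Head ⇒ c Head ⇒ c Head Head ⇒ c c Head ⇒ c c c

Two distinct leftmost derivations for the same string.

Ambiguous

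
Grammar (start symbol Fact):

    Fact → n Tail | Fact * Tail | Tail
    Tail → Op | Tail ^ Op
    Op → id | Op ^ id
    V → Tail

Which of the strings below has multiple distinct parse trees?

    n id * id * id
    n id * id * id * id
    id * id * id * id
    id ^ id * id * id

n id * id * id: 1 tree
n id * id * id * id: 1 tree
id * id * id * id: 1 tree
id ^ id * id * id: 2 trees

id ^ id * id * id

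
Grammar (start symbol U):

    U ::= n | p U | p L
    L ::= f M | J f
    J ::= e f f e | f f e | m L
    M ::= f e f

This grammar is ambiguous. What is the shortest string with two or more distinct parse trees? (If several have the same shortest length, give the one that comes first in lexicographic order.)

length 1: no string has ≥2 trees
length 2: no string has ≥2 trees
length 3: no string has ≥2 trees
length 4: no string has ≥2 trees
length 5: p f f e f has 2 parse trees

Two derivations of p f f e f:
  U ⇒ p L ⇒ p f M ⇒ p f f e f
  U ⇒ p L ⇒ p J f ⇒ p f f e f

p f f e f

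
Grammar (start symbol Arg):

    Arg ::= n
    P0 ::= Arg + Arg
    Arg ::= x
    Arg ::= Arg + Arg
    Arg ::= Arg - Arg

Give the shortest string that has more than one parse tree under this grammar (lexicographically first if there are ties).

length 1: no string has ≥2 trees
length 3: no string has ≥2 trees
length 5: n + n + n has 2 parse trees

Two derivations of n + n + n:
  Arg ⇒ Arg + Arg ⇒ n + Arg ⇒ n + Arg + Arg ⇒ n + n + Arg ⇒ n + n + n
  Arg ⇒ Arg + Arg ⇒ Arg + Arg + Arg ⇒ n + Arg + Arg ⇒ n + n + Arg ⇒ n + n + n

n + n + n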